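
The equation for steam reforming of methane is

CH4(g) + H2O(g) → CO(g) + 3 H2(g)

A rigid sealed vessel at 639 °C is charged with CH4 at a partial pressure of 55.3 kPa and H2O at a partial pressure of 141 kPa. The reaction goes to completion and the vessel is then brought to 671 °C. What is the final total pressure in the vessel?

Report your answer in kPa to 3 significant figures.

318 kPa

With V and T fixed, P_i ∝ n_i, so the mole ratios apply directly to partial pressures at 639 °C.
P(H2O) required for 55.3 kPa of CH4 = (1/1) × 55.3 = 55.30 kPa; available 141 kPa, so CH4 is limiting.
P(H2O) remaining = 141 − (1/1) × 55.3 = 85.70 kPa
P(gaseous products) = (1+3)/1 × 55.3 = 221.2 kPa
P_total at 639 °C = 85.70 + 221.2 = 306.9 kPa
Scaling to 671 °C: P = 306.9 × 944.15/912.15 = 317.7 kPa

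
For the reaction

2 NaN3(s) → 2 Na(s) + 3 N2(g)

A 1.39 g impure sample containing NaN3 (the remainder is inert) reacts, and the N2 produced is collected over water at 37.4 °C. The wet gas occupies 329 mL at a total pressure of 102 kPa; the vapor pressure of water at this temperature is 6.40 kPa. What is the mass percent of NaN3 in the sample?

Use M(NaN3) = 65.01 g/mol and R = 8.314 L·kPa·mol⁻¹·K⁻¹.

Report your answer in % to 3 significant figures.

P(N2) = 102 − 6.40 = 95.60 kPa
n(N2) = PV/RT = (95.60 × 0.3290) / (8.314 × 310.55) = 0.01218 mol
n(NaN3) = (2/3) × 0.01218 = 0.008120 mol
m(NaN3) = 0.008120 × 65.01 = 0.5279 g
%NaN3 = 0.5279 / 1.39 × 100 = 37.98%

38.0 %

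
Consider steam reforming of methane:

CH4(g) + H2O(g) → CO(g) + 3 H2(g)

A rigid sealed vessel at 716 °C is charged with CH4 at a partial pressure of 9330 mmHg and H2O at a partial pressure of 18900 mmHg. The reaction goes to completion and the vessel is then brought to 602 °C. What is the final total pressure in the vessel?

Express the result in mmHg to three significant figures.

41500 mmHg

With V and T fixed, P_i ∝ n_i, so the mole ratios apply directly to partial pressures at 716 °C.
P(H2O) required for 9330 mmHg of CH4 = (1/1) × 9330 = 9330 mmHg; available 18900 mmHg, so CH4 is limiting.
P(H2O) remaining = 18900 − (1/1) × 9330 = 9570 mmHg
P(gaseous products) = (1+3)/1 × 9330 = 37320 mmHg
P_total at 716 °C = 9570 + 37320 = 46890 mmHg
Scaling to 602 °C: P = 46890 × 875.15/989.15 = 41490 mmHg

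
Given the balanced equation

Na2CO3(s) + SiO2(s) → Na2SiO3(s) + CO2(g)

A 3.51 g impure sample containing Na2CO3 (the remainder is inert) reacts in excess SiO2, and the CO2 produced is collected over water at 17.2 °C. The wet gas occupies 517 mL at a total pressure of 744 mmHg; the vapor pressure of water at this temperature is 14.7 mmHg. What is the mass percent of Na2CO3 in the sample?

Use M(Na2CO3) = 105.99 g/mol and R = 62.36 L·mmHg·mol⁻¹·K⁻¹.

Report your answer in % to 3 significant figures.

P(CO2) = 744 − 14.7 = 729.3 mmHg
n(CO2) = PV/RT = (729.3 × 0.5170) / (62.36 × 290.35) = 0.02082 mol
n(Na2CO3) = (1/1) × 0.02082 = 0.02082 mol
m(Na2CO3) = 0.02082 × 105.99 = 2.207 g
%Na2CO3 = 2.207 / 3.51 × 100 = 62.88%

62.9 %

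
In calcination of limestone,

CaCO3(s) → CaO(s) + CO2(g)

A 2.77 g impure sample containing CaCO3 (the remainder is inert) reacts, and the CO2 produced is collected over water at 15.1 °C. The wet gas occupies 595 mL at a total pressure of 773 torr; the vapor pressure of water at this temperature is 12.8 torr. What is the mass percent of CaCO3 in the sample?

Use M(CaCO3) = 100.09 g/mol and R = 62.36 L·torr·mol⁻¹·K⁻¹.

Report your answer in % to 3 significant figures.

P(CO2) = 773 − 12.8 = 760.2 torr
n(CO2) = PV/RT = (760.2 × 0.5950) / (62.36 × 288.25) = 0.02516 mol
n(CaCO3) = (1/1) × 0.02516 = 0.02516 mol
m(CaCO3) = 0.02516 × 100.09 = 2.518 g
%CaCO3 = 2.518 / 2.77 × 100 = 90.90%

90.9 %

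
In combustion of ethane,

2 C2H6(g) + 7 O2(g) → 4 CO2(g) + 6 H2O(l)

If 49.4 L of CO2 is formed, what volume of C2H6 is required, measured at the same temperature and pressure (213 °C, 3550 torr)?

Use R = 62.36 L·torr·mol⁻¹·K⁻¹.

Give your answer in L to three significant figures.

At constant T and P, gas volumes are in the mole ratio: V(C2H6) = (2/4) × 49.4 = 24.70 L

24.7 L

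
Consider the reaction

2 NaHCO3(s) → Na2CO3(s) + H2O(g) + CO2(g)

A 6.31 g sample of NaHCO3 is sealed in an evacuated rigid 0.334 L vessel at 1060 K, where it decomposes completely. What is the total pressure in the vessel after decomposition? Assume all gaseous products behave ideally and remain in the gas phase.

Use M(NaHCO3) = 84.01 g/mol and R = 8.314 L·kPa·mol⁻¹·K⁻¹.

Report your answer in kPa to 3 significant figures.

1980 kPa

n(NaHCO3) = 6.31 / 84.01 = 0.07511 mol
n(gas produced) = (2/2) × 0.07511 = 0.07511 mol
P = nRT/V = 0.07511 × 8.314 × 1060 / 0.334 = 1982 kPa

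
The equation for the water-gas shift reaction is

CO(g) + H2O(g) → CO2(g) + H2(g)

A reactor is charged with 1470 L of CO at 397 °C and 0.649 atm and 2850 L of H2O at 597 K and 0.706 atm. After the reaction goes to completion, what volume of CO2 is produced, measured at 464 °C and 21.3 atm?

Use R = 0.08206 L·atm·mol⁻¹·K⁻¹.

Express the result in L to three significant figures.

49.3 L

n(CO) = PV/RT = (0.649 × 1470) / (0.08206 × 670.15) = 17.35 mol
n(H2O) = PV/RT = (0.706 × 2850) / (0.08206 × 597) = 41.07 mol
For 17.35 mol CO, stoichiometry requires (1/1) × 17.35 = 17.35 mol H2O; 41.07 mol is available, so CO is limiting.
n(CO2) = (1/1) × 17.35 = 17.35 mol
V(CO2) = nRT/P = 17.35 × 0.08206 × 737.15 / 21.3 = 49.27 L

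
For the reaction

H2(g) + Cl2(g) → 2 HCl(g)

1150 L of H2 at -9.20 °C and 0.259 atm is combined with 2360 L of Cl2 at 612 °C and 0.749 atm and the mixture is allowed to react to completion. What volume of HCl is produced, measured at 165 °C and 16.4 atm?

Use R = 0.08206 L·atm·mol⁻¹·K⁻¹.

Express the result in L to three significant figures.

60.3 L

n(H2) = PV/RT = (0.259 × 1150) / (0.08206 × 263.95) = 13.75 mol
n(Cl2) = PV/RT = (0.749 × 2360) / (0.08206 × 885.15) = 24.34 mol
For 13.75 mol H2, stoichiometry requires (1/1) × 13.75 = 13.75 mol Cl2; 24.34 mol is available, so H2 is limiting.
n(HCl) = (2/1) × 13.75 = 27.50 mol
V(HCl) = nRT/P = 27.50 × 0.08206 × 438.15 / 16.4 = 60.29 L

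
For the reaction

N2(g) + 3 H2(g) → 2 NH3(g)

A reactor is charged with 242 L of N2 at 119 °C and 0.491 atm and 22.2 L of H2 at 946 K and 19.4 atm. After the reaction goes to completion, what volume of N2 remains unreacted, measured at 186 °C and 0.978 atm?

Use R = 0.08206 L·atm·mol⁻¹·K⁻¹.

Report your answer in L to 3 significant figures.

n(N2) = PV/RT = (0.491 × 242) / (0.08206 × 392.15) = 3.692 mol
n(H2) = PV/RT = (19.4 × 22.2) / (0.08206 × 946) = 5.548 mol
For 3.692 mol N2, stoichiometry requires (3/1) × 3.692 = 11.08 mol H2; 5.548 mol is available, so H2 is limiting.
n(N2) consumed = (1/3) × 5.548 = 1.849 mol; remaining = 3.692 − 1.849 = 1.843 mol
V(N2) = nRT/P = 1.843 × 0.08206 × 459.15 / 0.978 = 71.00 L

71.0 L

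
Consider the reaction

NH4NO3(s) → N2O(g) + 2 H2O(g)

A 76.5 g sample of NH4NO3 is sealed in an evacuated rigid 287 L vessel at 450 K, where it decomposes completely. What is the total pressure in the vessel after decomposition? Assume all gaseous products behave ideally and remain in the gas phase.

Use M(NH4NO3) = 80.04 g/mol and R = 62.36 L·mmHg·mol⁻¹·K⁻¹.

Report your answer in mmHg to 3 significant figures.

n(NH4NO3) = 76.5 / 80.04 = 0.9558 mol
n(gas produced) = (3/1) × 0.9558 = 2.867 mol
P = nRT/V = 2.867 × 62.36 × 450 / 287 = 280.3 mmHg

280 mmHg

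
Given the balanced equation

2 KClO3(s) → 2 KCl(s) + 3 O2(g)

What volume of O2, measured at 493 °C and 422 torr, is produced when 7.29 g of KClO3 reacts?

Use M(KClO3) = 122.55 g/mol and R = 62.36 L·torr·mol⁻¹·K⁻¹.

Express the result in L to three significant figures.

n(KClO3) = 7.290 / 122.55 = 0.05949 mol
n(O2) = (3/2) × 0.05949 = 0.08924 mol
V = nRT/P = 0.08924 × 62.36 × 766.15 / 422 = 10.10 L

10.1 L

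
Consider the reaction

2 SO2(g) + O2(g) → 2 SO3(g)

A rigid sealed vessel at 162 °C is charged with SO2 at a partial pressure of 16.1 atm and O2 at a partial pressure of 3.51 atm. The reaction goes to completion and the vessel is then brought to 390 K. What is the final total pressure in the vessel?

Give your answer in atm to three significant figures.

14.4 atm

Because the vessel is rigid and T is held at 162 °C, work the stoichiometry in partial pressures (P_i = n_iRT/V).
P(O2) required for 16.1 atm of SO2 = (1/2) × 16.1 = 8.050 atm; available 3.51 atm, so O2 is limiting.
P(SO2) remaining = 16.1 − (2/1) × 3.51 = 9.080 atm
P(gaseous products) = (2)/1 × 3.51 = 7.020 atm
P_total at 162 °C = 9.080 + 7.020 = 16.10 atm
Scaling to 390 K: P = 16.10 × 390/435.15 = 14.43 atm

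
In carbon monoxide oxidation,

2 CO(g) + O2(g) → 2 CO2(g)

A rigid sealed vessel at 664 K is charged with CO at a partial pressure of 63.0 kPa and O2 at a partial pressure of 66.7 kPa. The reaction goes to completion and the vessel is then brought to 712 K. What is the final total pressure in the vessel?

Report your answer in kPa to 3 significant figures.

With V and T fixed, P_i ∝ n_i, so the mole ratios apply directly to partial pressures at 664 K.
P(O2) required for 63.0 kPa of CO = (1/2) × 63.0 = 31.50 kPa; available 66.7 kPa, so CO is limiting.
P(O2) remaining = 66.7 − (1/2) × 63.0 = 35.20 kPa
P(gaseous products) = (2)/2 × 63.0 = 63.00 kPa
P_total at 664 K = 35.20 + 63.00 = 98.20 kPa
Scaling to 712 K: P = 98.20 × 712/664 = 105.3 kPa

105 kPa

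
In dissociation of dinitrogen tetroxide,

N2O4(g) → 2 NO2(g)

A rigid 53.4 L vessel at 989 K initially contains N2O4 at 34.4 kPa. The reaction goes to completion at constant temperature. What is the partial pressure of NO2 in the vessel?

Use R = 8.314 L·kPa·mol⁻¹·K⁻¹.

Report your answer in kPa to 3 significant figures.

n(N2O4)₀ = PV/RT = (34.4 × 53.4) / (8.314 × 989) = 0.2234 mol
n(NO2) = (2/1) × 0.2234 = 0.4468 mol
P(NO2) = nRT/V = 0.4468 × 8.314 × 989 / 53.4 = 68.80 kPa

68.8 kPa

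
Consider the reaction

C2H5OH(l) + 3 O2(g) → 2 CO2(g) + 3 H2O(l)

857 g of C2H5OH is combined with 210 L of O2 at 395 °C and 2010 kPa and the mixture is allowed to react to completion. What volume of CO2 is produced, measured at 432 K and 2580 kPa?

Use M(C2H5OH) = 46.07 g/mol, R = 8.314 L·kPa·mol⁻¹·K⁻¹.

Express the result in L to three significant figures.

51.8 L

n(C2H5OH) = 857 / 46.07 = 18.60 mol
n(O2) = PV/RT = (2010 × 210) / (8.314 × 668.15) = 75.99 mol
For 18.60 mol C2H5OH, stoichiometry requires (3/1) × 18.60 = 55.80 mol O2; 75.99 mol is available, so C2H5OH is limiting.
n(CO2) = (2/1) × 18.60 = 37.20 mol
V(CO2) = nRT/P = 37.20 × 8.314 × 432 / 2580 = 51.79 L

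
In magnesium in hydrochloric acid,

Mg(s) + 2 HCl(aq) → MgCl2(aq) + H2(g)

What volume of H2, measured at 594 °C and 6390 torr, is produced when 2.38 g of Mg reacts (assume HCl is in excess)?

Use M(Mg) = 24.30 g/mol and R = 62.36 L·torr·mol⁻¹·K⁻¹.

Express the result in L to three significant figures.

0.829 L

n(Mg) = 2.380 / 24.30 = 0.09794 mol
n(H2) = (1/1) × 0.09794 = 0.09794 mol
V = nRT/P = 0.09794 × 62.36 × 867.15 / 6390 = 0.8288 L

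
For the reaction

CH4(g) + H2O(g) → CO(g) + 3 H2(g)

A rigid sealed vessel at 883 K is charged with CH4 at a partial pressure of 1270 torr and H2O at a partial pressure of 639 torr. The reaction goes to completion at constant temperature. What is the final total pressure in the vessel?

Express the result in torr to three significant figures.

3190 torr

At constant V, partial pressures at 883 K are proportional to moles, so apply stoichiometry directly to pressures.
P(H2O) required for 1270 torr of CH4 = (1/1) × 1270 = 1270 torr; available 639 torr, so H2O is limiting.
P(CH4) remaining = 1270 − (1/1) × 639 = 631.0 torr
P(gaseous products) = (1+3)/1 × 639 = 2556 torr
P_total at 883 K = 631.0 + 2556 = 3187 torr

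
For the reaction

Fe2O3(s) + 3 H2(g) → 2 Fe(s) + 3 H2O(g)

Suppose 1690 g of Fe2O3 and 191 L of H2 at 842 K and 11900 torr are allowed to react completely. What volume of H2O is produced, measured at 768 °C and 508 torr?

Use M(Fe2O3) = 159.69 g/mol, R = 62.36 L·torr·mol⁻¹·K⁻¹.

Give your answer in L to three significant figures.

4060 L

n(Fe2O3) = 1690 / 159.69 = 10.58 mol
n(H2) = PV/RT = (11900 × 191) / (62.36 × 842) = 43.29 mol
For 10.58 mol Fe2O3, stoichiometry requires (3/1) × 10.58 = 31.74 mol H2; 43.29 mol is available, so Fe2O3 is limiting.
n(H2O) = (3/1) × 10.58 = 31.74 mol
V(H2O) = nRT/P = 31.74 × 62.36 × 1041.15 / 508 = 4057 L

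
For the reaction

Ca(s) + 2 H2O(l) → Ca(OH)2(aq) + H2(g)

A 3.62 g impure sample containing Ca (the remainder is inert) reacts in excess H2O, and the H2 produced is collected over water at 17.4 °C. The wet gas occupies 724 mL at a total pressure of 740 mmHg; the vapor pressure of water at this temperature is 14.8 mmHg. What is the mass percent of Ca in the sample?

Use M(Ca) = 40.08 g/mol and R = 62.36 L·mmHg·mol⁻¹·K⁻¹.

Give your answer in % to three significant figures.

P(H2) = 740 − 14.8 = 725.2 mmHg
n(H2) = PV/RT = (725.2 × 0.7240) / (62.36 × 290.55) = 0.02898 mol
n(Ca) = (1/1) × 0.02898 = 0.02898 mol
m(Ca) = 0.02898 × 40.08 = 1.162 g
%Ca = 1.162 / 3.62 × 100 = 32.10%

32.1 %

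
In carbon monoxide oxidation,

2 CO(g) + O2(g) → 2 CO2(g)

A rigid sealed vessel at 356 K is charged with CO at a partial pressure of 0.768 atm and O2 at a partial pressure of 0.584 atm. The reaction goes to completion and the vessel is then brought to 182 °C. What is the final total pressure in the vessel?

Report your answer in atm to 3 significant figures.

Because the vessel is rigid and T is held at 356 K, work the stoichiometry in partial pressures (P_i = n_iRT/V).
P(O2) required for 0.768 atm of CO = (1/2) × 0.768 = 0.3840 atm; available 0.584 atm, so CO is limiting.
P(O2) remaining = 0.584 − (1/2) × 0.768 = 0.2000 atm
P(gaseous products) = (2)/2 × 0.768 = 0.7680 atm
P_total at 356 K = 0.2000 + 0.7680 = 0.9680 atm
Scaling to 182 °C: P = 0.9680 × 455.15/356 = 1.238 atm

1.24 atm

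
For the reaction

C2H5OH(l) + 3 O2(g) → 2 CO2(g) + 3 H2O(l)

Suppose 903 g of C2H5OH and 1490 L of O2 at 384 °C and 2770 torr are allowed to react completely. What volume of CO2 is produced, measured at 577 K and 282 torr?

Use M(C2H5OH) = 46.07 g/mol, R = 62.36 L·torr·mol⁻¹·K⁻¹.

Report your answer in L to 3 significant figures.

5000 L

n(C2H5OH) = 903 / 46.07 = 19.60 mol
n(O2) = PV/RT = (2770 × 1490) / (62.36 × 657.15) = 100.7 mol
For 19.60 mol C2H5OH, stoichiometry requires (3/1) × 19.60 = 58.80 mol O2; 100.7 mol is available, so C2H5OH is limiting.
n(CO2) = (2/1) × 19.60 = 39.20 mol
V(CO2) = nRT/P = 39.20 × 62.36 × 577 / 282 = 5002 L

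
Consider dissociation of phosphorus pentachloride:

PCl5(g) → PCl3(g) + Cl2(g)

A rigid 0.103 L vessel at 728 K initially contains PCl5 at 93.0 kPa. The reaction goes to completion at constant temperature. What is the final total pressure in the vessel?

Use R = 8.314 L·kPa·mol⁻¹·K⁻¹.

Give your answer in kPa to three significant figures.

186 kPa

Since T and V are fixed, P_final/P_initial = n_final/n_initial = 2/1.
P_final = (2/1) × 93.0 = 186.0 kPa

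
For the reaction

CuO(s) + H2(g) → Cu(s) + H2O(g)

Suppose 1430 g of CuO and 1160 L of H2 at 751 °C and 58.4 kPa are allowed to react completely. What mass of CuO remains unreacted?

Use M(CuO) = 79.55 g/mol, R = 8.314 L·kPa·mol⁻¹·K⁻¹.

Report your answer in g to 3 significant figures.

n(CuO) = 1430 / 79.55 = 17.98 mol
n(H2) = PV/RT = (58.4 × 1160) / (8.314 × 1024.15) = 7.956 mol
For 17.98 mol CuO, stoichiometry requires (1/1) × 17.98 = 17.98 mol H2; 7.956 mol is available, so H2 is limiting.
n(CuO) consumed = (1/1) × 7.956 = 7.956 mol; remaining = 17.98 − 7.956 = 10.02 mol
m(CuO) = 10.02 × 79.55 = 797.1 g

797 g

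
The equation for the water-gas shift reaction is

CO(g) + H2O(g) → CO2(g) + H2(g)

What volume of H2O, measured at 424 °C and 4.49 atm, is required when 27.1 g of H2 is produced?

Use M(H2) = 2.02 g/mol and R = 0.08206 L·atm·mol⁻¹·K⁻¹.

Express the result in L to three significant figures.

n(H2) = 27.10 / 2.02 = 13.42 mol
n(H2O) = (1/1) × 13.42 = 13.42 mol
V = nRT/P = 13.42 × 0.08206 × 697.15 / 4.49 = 171.0 L

171 L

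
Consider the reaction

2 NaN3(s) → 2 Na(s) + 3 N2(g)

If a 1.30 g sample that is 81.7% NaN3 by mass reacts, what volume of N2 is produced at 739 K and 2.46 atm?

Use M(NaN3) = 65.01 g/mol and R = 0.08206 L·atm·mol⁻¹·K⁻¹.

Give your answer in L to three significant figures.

mass of NaN3 = 1.30 × 81.7/100 = 1.062 g
n(NaN3) = 1.062 / 65.01 = 0.01634 mol
n(N2) = (3/2) × 0.01634 = 0.02451 mol
V = nRT/P = 0.02451 × 0.08206 × 739 / 2.46 = 0.6042 L

0.604 L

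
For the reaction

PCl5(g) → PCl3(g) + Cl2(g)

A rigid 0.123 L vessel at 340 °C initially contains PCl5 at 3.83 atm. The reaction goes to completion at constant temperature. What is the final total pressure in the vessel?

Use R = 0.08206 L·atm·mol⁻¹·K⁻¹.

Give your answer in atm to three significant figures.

7.66 atm

Rigid vessel, constant T ⇒ P scales with total gas moles (1 → 2).
P_final = (2/1) × 3.83 = 7.660 atm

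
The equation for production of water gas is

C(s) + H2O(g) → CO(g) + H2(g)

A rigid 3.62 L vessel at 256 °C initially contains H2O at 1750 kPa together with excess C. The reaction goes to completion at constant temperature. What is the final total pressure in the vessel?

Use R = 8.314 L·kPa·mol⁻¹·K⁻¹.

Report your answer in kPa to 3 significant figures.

Since T and V are fixed, P_final/P_initial = n_final/n_initial = 2/1.
P_final = (2/1) × 1750 = 3500 kPa

3500 kPa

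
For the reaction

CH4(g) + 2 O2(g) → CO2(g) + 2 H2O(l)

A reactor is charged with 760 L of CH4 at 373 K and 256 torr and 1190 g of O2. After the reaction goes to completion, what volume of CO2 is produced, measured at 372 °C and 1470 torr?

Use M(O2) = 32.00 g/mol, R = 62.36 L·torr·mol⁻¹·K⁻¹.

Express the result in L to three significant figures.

229 L

n(CH4) = PV/RT = (256 × 760) / (62.36 × 373) = 8.364 mol
n(O2) = 1190 / 32.00 = 37.19 mol
For 8.364 mol CH4, stoichiometry requires (2/1) × 8.364 = 16.73 mol O2; 37.19 mol is available, so CH4 is limiting.
n(CO2) = (1/1) × 8.364 = 8.364 mol
V(CO2) = nRT/P = 8.364 × 62.36 × 645.15 / 1470 = 228.9 L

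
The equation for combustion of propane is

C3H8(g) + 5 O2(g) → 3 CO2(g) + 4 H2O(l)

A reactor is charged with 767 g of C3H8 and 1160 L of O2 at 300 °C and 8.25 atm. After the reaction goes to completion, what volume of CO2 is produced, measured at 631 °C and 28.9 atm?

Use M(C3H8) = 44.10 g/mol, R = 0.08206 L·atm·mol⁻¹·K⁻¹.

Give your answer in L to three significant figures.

n(C3H8) = 767 / 44.10 = 17.39 mol
n(O2) = PV/RT = (8.25 × 1160) / (0.08206 × 573.15) = 203.5 mol
For 17.39 mol C3H8, stoichiometry requires (5/1) × 17.39 = 86.95 mol O2; 203.5 mol is available, so C3H8 is limiting.
n(CO2) = (3/1) × 17.39 = 52.17 mol
V(CO2) = nRT/P = 52.17 × 0.08206 × 904.15 / 28.9 = 133.9 L

134 L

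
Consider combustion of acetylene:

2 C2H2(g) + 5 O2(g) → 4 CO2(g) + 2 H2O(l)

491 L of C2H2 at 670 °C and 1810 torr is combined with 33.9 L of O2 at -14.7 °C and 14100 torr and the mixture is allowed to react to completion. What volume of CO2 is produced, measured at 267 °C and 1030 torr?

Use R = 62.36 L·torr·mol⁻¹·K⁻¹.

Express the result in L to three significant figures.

776 L

n(C2H2) = PV/RT = (1810 × 491) / (62.36 × 943.15) = 15.11 mol
n(O2) = PV/RT = (14100 × 33.9) / (62.36 × 258.45) = 29.66 mol
For 15.11 mol C2H2, stoichiometry requires (5/2) × 15.11 = 37.77 mol O2; 29.66 mol is available, so O2 is limiting.
n(CO2) = (4/5) × 29.66 = 23.73 mol
V(CO2) = nRT/P = 23.73 × 62.36 × 540.15 / 1030 = 776.0 L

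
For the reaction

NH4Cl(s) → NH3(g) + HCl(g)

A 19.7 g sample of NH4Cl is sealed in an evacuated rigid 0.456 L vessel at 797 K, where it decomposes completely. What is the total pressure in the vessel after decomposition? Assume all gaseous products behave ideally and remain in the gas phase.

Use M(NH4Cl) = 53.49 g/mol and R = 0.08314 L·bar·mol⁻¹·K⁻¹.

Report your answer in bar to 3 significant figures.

107 bar

n(NH4Cl) = 19.7 / 53.49 = 0.3683 mol
n(gas produced) = (2/1) × 0.3683 = 0.7366 mol
P = nRT/V = 0.7366 × 0.08314 × 797 / 0.456 = 107.0 bar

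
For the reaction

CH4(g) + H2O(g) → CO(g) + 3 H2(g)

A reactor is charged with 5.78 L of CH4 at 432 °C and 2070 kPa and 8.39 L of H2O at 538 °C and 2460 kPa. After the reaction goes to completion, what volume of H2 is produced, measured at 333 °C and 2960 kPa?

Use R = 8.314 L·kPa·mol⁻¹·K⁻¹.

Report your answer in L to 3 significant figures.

n(CH4) = PV/RT = (2070 × 5.78) / (8.314 × 705.15) = 2.041 mol
n(H2O) = PV/RT = (2460 × 8.39) / (8.314 × 811.15) = 3.060 mol
For 2.041 mol CH4, stoichiometry requires (1/1) × 2.041 = 2.041 mol H2O; 3.060 mol is available, so CH4 is limiting.
n(H2) = (3/1) × 2.041 = 6.123 mol
V(H2) = nRT/P = 6.123 × 8.314 × 606.15 / 2960 = 10.42 L

10.4 L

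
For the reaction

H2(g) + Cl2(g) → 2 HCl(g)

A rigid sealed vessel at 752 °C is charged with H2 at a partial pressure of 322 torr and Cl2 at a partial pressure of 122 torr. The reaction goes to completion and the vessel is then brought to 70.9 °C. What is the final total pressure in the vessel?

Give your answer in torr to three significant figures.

At constant V, partial pressures at 752 °C are proportional to moles, so apply stoichiometry directly to pressures.
P(Cl2) required for 322 torr of H2 = (1/1) × 322 = 322.0 torr; available 122 torr, so Cl2 is limiting.
P(H2) remaining = 322 − (1/1) × 122 = 200.0 torr
P(gaseous products) = (2)/1 × 122 = 244.0 torr
P_total at 752 °C = 200.0 + 244.0 = 444.0 torr
Scaling to 70.9 °C: P = 444.0 × 344.05/1025.15 = 149.0 torr

149 torr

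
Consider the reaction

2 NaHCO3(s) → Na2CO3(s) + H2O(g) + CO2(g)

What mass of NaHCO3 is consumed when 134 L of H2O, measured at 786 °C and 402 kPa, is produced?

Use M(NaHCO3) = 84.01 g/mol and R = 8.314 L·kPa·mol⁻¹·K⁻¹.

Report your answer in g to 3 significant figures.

1030 g

n(H2O) = PV/RT = (402 × 134) / (8.314 × 1059.15) = 6.117 mol
n(NaHCO3) = (2/1) × 6.117 = 12.23 mol
m(NaHCO3) = 12.23 × 84.01 = 1027 g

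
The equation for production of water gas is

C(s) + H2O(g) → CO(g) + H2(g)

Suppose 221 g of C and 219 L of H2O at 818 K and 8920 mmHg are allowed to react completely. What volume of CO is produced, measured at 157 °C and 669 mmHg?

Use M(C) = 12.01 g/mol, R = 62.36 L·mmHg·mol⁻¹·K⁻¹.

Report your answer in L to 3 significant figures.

n(C) = 221 / 12.01 = 18.40 mol
n(H2O) = PV/RT = (8920 × 219) / (62.36 × 818) = 38.30 mol
For 18.40 mol C, stoichiometry requires (1/1) × 18.40 = 18.40 mol H2O; 38.30 mol is available, so C is limiting.
n(CO) = (1/1) × 18.40 = 18.40 mol
V(CO) = nRT/P = 18.40 × 62.36 × 430.15 / 669 = 737.8 L

738 L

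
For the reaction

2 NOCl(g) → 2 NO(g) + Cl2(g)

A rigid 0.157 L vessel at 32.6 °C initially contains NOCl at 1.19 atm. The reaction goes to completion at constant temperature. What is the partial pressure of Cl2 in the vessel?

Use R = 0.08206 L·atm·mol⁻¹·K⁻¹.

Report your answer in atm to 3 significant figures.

n(NOCl)₀ = PV/RT = (1.19 × 0.157) / (0.08206 × 305.75) = 0.007446 mol
n(Cl2) = (1/2) × 0.007446 = 0.003723 mol
P(Cl2) = nRT/V = 0.003723 × 0.08206 × 305.75 / 0.157 = 0.5950 atm

0.595 atm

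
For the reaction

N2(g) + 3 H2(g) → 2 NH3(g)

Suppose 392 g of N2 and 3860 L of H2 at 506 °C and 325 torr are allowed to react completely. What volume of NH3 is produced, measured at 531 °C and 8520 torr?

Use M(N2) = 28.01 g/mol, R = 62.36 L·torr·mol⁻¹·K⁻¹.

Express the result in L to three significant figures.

n(N2) = 392 / 28.01 = 14.00 mol
n(H2) = PV/RT = (325 × 3860) / (62.36 × 779.15) = 25.82 mol
For 14.00 mol N2, stoichiometry requires (3/1) × 14.00 = 42.00 mol H2; 25.82 mol is available, so H2 is limiting.
n(NH3) = (2/3) × 25.82 = 17.21 mol
V(NH3) = nRT/P = 17.21 × 62.36 × 804.15 / 8520 = 101.3 L

101 L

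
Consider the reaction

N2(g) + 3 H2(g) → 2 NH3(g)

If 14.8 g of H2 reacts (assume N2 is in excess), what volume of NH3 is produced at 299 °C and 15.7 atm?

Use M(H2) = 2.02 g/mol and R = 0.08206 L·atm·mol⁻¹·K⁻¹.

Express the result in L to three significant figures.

n(H2) = 14.80 / 2.02 = 7.327 mol
n(NH3) = (2/3) × 7.327 = 4.885 mol
V = nRT/P = 4.885 × 0.08206 × 572.15 / 15.7 = 14.61 L

14.6 L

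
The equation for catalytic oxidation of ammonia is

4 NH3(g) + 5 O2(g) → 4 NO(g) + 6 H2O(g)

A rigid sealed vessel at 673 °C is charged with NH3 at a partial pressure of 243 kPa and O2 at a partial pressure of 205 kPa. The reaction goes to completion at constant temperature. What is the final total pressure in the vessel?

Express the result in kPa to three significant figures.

489 kPa

Because the vessel is rigid and T is held at 673 °C, work the stoichiometry in partial pressures (P_i = n_iRT/V).
P(O2) required for 243 kPa of NH3 = (5/4) × 243 = 303.8 kPa; available 205 kPa, so O2 is limiting.
P(NH3) remaining = 243 − (4/5) × 205 = 79.00 kPa
P(gaseous products) = (4+6)/5 × 205 = 410.0 kPa
P_total at 673 °C = 79.00 + 410.0 = 489.0 kPa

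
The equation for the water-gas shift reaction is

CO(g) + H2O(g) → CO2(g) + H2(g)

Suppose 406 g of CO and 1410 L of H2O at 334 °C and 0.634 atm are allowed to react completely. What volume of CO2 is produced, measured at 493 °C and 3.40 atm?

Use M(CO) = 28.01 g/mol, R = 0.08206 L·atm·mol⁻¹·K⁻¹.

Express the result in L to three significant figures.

268 L

n(CO) = 406 / 28.01 = 14.49 mol
n(H2O) = PV/RT = (0.634 × 1410) / (0.08206 × 607.15) = 17.94 mol
For 14.49 mol CO, stoichiometry requires (1/1) × 14.49 = 14.49 mol H2O; 17.94 mol is available, so CO is limiting.
n(CO2) = (1/1) × 14.49 = 14.49 mol
V(CO2) = nRT/P = 14.49 × 0.08206 × 766.15 / 3.40 = 267.9 L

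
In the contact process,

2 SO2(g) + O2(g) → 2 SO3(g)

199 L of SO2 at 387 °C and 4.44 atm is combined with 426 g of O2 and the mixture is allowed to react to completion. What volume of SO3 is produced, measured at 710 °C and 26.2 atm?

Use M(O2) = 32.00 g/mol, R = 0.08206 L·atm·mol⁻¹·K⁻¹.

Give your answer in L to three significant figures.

50.2 L

n(SO2) = PV/RT = (4.44 × 199) / (0.08206 × 660.15) = 16.31 mol
n(O2) = 426 / 32.00 = 13.31 mol
For 16.31 mol SO2, stoichiometry requires (1/2) × 16.31 = 8.155 mol O2; 13.31 mol is available, so SO2 is limiting.
n(SO3) = (2/2) × 16.31 = 16.31 mol
V(SO3) = nRT/P = 16.31 × 0.08206 × 983.15 / 26.2 = 50.22 L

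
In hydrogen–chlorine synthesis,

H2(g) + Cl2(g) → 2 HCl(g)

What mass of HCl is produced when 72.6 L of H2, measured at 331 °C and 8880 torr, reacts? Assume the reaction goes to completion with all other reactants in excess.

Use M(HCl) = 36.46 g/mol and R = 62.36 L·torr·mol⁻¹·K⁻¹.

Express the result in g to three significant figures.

1250 g

n(H2) = PV/RT = (8880 × 72.6) / (62.36 × 604.15) = 17.11 mol
n(HCl) = (2/1) × 17.11 = 34.22 mol
m(HCl) = 34.22 × 36.46 = 1248 g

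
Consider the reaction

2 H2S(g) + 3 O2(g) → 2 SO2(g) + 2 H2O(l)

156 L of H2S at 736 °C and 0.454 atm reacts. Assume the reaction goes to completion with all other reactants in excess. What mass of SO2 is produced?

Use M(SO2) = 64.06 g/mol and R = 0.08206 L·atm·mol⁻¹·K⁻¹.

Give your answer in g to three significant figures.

n(H2S) = PV/RT = (0.454 × 156) / (0.08206 × 1009.15) = 0.8553 mol
n(SO2) = (2/2) × 0.8553 = 0.8553 mol
m(SO2) = 0.8553 × 64.06 = 54.79 g

54.8 g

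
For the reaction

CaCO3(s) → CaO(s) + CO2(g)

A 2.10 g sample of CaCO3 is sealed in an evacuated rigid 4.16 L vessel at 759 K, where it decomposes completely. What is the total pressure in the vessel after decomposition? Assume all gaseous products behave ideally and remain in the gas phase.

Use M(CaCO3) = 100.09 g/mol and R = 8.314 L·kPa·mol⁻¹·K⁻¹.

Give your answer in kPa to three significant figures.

n(CaCO3) = 2.10 / 100.09 = 0.02098 mol
n(gas produced) = (1/1) × 0.02098 = 0.02098 mol
P = nRT/V = 0.02098 × 8.314 × 759 / 4.16 = 31.82 kPa

31.8 kPa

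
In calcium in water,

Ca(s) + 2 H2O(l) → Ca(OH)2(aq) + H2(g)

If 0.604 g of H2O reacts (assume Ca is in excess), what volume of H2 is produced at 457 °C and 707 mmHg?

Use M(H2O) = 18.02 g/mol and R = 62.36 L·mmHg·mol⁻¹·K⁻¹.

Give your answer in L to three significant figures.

n(H2O) = 0.6040 / 18.02 = 0.03352 mol
n(H2) = (1/2) × 0.03352 = 0.01676 mol
V = nRT/P = 0.01676 × 62.36 × 730.15 / 707 = 1.079 L

1.08 L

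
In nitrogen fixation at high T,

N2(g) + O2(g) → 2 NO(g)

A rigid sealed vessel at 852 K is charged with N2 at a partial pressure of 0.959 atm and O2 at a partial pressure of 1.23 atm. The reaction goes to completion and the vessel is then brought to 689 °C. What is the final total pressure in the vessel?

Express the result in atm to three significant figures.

At constant V, partial pressures at 852 K are proportional to moles, so apply stoichiometry directly to pressures.
P(O2) required for 0.959 atm of N2 = (1/1) × 0.959 = 0.9590 atm; available 1.23 atm, so N2 is limiting.
P(O2) remaining = 1.23 − (1/1) × 0.959 = 0.2710 atm
P(gaseous products) = (2)/1 × 0.959 = 1.918 atm
P_total at 852 K = 0.2710 + 1.918 = 2.189 atm
Scaling to 689 °C: P = 2.189 × 962.15/852 = 2.472 atm

2.47 atm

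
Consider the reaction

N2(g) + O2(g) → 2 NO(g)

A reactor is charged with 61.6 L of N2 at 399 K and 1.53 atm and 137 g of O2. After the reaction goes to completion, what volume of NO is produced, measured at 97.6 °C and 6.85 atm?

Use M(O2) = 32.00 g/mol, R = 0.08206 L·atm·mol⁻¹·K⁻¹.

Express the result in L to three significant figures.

25.6 L

n(N2) = PV/RT = (1.53 × 61.6) / (0.08206 × 399) = 2.879 mol
n(O2) = 137 / 32.00 = 4.281 mol
For 2.879 mol N2, stoichiometry requires (1/1) × 2.879 = 2.879 mol O2; 4.281 mol is available, so N2 is limiting.
n(NO) = (2/1) × 2.879 = 5.758 mol
V(NO) = nRT/P = 5.758 × 0.08206 × 370.75 / 6.85 = 25.57 L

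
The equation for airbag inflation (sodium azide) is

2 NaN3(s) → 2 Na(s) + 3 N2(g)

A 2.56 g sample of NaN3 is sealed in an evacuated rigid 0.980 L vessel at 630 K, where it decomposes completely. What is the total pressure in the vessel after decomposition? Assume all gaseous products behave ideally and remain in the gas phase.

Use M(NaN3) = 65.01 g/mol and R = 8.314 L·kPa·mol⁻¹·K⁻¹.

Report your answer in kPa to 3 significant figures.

n(NaN3) = 2.56 / 65.01 = 0.03938 mol
n(gas produced) = (3/2) × 0.03938 = 0.05907 mol
P = nRT/V = 0.05907 × 8.314 × 630 / 0.980 = 315.7 kPa

316 kPa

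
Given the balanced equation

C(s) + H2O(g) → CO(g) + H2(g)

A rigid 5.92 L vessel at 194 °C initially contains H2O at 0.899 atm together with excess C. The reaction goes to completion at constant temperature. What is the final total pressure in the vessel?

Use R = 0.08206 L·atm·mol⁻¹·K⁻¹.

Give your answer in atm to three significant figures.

1.80 atm

At constant T and V, P ∝ n(gas): 1 mol gas → 2 mol gas.
P_final = (2/1) × 0.899 = 1.798 atm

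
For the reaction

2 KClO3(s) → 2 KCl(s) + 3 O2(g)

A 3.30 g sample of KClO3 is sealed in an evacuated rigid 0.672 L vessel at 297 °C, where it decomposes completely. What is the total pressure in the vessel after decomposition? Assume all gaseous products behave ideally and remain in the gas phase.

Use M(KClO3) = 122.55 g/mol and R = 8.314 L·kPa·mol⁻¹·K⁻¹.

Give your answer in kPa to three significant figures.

285 kPa

n(KClO3) = 3.30 / 122.55 = 0.02693 mol
n(gas produced) = (3/2) × 0.02693 = 0.04040 mol
P = nRT/V = 0.04040 × 8.314 × 570.15 / 0.672 = 285.0 kPa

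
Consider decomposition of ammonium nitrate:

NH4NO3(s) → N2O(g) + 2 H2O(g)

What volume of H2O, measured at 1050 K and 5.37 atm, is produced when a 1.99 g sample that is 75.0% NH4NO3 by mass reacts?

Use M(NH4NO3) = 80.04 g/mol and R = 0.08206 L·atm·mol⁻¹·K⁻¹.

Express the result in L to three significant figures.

0.598 L

mass of NH4NO3 = 1.99 × 75.0/100 = 1.492 g
n(NH4NO3) = 1.492 / 80.04 = 0.01864 mol
n(H2O) = (2/1) × 0.01864 = 0.03728 mol
V = nRT/P = 0.03728 × 0.08206 × 1050 / 5.37 = 0.5982 L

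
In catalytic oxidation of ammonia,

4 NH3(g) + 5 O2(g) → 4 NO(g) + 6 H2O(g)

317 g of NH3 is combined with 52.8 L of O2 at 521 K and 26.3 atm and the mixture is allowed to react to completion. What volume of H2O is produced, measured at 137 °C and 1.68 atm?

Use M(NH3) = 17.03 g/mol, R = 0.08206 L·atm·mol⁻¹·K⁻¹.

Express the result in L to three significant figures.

559 L

n(NH3) = 317 / 17.03 = 18.61 mol
n(O2) = PV/RT = (26.3 × 52.8) / (0.08206 × 521) = 32.48 mol
For 18.61 mol NH3, stoichiometry requires (5/4) × 18.61 = 23.26 mol O2; 32.48 mol is available, so NH3 is limiting.
n(H2O) = (6/4) × 18.61 = 27.91 mol
V(H2O) = nRT/P = 27.91 × 0.08206 × 410.15 / 1.68 = 559.1 L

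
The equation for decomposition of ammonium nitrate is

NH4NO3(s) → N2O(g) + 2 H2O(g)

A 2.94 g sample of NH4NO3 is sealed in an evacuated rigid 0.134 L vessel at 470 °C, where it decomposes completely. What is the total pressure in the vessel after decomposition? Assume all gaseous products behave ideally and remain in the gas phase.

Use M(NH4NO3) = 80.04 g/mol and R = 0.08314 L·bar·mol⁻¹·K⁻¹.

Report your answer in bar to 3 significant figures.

n(NH4NO3) = 2.94 / 80.04 = 0.03673 mol
n(gas produced) = (3/1) × 0.03673 = 0.1102 mol
P = nRT/V = 0.1102 × 0.08314 × 743.15 / 0.134 = 50.81 bar

50.8 bar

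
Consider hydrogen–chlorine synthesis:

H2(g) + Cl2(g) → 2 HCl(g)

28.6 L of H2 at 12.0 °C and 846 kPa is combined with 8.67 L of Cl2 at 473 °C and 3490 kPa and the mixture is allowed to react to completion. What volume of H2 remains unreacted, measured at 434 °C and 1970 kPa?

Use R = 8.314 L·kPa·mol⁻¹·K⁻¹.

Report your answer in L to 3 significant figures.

n(H2) = PV/RT = (846 × 28.6) / (8.314 × 285.15) = 10.21 mol
n(Cl2) = PV/RT = (3490 × 8.67) / (8.314 × 746.15) = 4.878 mol
For 10.21 mol H2, stoichiometry requires (1/1) × 10.21 = 10.21 mol Cl2; 4.878 mol is available, so Cl2 is limiting.
n(H2) consumed = (1/1) × 4.878 = 4.878 mol; remaining = 10.21 − 4.878 = 5.332 mol
V(H2) = nRT/P = 5.332 × 8.314 × 707.15 / 1970 = 15.91 L

15.9 L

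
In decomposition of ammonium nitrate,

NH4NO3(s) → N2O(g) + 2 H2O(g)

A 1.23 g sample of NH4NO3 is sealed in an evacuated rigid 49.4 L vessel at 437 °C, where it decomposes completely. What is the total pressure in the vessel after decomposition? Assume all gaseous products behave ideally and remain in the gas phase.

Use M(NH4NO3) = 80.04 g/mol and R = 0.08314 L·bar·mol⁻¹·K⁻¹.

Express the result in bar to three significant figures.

n(NH4NO3) = 1.23 / 80.04 = 0.01537 mol
n(gas produced) = (3/1) × 0.01537 = 0.04611 mol
P = nRT/V = 0.04611 × 0.08314 × 710.15 / 49.4 = 0.05511 bar

0.0551 bar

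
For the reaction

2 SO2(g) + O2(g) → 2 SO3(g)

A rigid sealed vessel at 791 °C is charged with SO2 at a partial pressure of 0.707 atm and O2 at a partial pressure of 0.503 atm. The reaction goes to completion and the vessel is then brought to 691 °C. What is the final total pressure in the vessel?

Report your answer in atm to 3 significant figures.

0.776 atm

With V and T fixed, P_i ∝ n_i, so the mole ratios apply directly to partial pressures at 791 °C.
P(O2) required for 0.707 atm of SO2 = (1/2) × 0.707 = 0.3535 atm; available 0.503 atm, so SO2 is limiting.
P(O2) remaining = 0.503 − (1/2) × 0.707 = 0.1495 atm
P(gaseous products) = (2)/2 × 0.707 = 0.7070 atm
P_total at 791 °C = 0.1495 + 0.7070 = 0.8565 atm
Scaling to 691 °C: P = 0.8565 × 964.15/1064.15 = 0.7760 atm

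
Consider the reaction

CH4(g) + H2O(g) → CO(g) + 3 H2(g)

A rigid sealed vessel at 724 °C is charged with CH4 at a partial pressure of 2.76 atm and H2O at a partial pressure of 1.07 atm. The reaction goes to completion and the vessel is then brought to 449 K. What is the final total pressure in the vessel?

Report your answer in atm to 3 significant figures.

With V and T fixed, P_i ∝ n_i, so the mole ratios apply directly to partial pressures at 724 °C.
P(H2O) required for 2.76 atm of CH4 = (1/1) × 2.76 = 2.760 atm; available 1.07 atm, so H2O is limiting.
P(CH4) remaining = 2.76 − (1/1) × 1.07 = 1.690 atm
P(gaseous products) = (1+3)/1 × 1.07 = 4.280 atm
P_total at 724 °C = 1.690 + 4.280 = 5.970 atm
Scaling to 449 K: P = 5.970 × 449/997.15 = 2.688 atm

2.69 atm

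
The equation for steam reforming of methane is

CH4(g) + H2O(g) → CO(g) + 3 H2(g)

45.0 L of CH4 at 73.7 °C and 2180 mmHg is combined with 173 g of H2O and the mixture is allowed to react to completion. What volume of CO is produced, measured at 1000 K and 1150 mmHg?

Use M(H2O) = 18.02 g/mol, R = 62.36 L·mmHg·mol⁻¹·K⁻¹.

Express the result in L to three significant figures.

246 L

n(CH4) = PV/RT = (2180 × 45.0) / (62.36 × 346.85) = 4.535 mol
n(H2O) = 173 / 18.02 = 9.600 mol
For 4.535 mol CH4, stoichiometry requires (1/1) × 4.535 = 4.535 mol H2O; 9.600 mol is available, so CH4 is limiting.
n(CO) = (1/1) × 4.535 = 4.535 mol
V(CO) = nRT/P = 4.535 × 62.36 × 1000 / 1150 = 245.9 L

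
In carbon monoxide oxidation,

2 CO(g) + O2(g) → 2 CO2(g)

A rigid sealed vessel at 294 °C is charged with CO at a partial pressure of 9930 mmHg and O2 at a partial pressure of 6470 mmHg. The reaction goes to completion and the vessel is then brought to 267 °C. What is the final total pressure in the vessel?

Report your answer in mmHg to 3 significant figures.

10900 mmHg

With V and T fixed, P_i ∝ n_i, so the mole ratios apply directly to partial pressures at 294 °C.
P(O2) required for 9930 mmHg of CO = (1/2) × 9930 = 4965 mmHg; available 6470 mmHg, so CO is limiting.
P(O2) remaining = 6470 − (1/2) × 9930 = 1505 mmHg
P(gaseous products) = (2)/2 × 9930 = 9930 mmHg
P_total at 294 °C = 1505 + 9930 = 11440 mmHg
Scaling to 267 °C: P = 11440 × 540.15/567.15 = 10900 mmHg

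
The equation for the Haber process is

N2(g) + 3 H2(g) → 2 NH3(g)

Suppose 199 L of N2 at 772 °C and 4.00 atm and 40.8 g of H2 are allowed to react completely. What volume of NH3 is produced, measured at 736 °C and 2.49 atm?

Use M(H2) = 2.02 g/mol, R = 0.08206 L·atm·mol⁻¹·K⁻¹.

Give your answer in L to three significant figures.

448 L

n(N2) = PV/RT = (4.00 × 199) / (0.08206 × 1045.15) = 9.281 mol
n(H2) = 40.8 / 2.02 = 20.20 mol
For 9.281 mol N2, stoichiometry requires (3/1) × 9.281 = 27.84 mol H2; 20.20 mol is available, so H2 is limiting.
n(NH3) = (2/3) × 20.20 = 13.47 mol
V(NH3) = nRT/P = 13.47 × 0.08206 × 1009.15 / 2.49 = 448.0 L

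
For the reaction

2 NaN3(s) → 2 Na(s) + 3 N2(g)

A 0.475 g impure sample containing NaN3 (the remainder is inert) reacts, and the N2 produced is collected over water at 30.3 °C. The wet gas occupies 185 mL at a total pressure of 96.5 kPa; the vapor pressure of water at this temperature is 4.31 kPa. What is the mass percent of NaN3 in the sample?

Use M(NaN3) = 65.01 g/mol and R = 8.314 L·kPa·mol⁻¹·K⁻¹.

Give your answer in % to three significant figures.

61.7 %

P(N2) = 96.5 − 4.31 = 92.19 kPa
n(N2) = PV/RT = (92.19 × 0.1850) / (8.314 × 303.45) = 0.006760 mol
n(NaN3) = (2/3) × 0.006760 = 0.004507 mol
m(NaN3) = 0.004507 × 65.01 = 0.2930 g
%NaN3 = 0.2930 / 0.475 × 100 = 61.68%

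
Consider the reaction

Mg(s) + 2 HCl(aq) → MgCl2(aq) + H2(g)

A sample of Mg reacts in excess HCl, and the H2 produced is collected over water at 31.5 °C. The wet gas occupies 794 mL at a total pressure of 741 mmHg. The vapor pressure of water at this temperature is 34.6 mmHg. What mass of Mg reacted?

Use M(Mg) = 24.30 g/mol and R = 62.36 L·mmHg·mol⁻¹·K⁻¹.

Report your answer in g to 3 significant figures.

P(H2) = 741 − 34.6 = 706.4 mmHg
n(H2) = PV/RT = (706.4 × 0.7940) / (62.36 × 304.65) = 0.02952 mol
n(Mg) = (1/1) × 0.02952 = 0.02952 mol
m(Mg) = 0.02952 × 24.30 = 0.7173 g

0.717 g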